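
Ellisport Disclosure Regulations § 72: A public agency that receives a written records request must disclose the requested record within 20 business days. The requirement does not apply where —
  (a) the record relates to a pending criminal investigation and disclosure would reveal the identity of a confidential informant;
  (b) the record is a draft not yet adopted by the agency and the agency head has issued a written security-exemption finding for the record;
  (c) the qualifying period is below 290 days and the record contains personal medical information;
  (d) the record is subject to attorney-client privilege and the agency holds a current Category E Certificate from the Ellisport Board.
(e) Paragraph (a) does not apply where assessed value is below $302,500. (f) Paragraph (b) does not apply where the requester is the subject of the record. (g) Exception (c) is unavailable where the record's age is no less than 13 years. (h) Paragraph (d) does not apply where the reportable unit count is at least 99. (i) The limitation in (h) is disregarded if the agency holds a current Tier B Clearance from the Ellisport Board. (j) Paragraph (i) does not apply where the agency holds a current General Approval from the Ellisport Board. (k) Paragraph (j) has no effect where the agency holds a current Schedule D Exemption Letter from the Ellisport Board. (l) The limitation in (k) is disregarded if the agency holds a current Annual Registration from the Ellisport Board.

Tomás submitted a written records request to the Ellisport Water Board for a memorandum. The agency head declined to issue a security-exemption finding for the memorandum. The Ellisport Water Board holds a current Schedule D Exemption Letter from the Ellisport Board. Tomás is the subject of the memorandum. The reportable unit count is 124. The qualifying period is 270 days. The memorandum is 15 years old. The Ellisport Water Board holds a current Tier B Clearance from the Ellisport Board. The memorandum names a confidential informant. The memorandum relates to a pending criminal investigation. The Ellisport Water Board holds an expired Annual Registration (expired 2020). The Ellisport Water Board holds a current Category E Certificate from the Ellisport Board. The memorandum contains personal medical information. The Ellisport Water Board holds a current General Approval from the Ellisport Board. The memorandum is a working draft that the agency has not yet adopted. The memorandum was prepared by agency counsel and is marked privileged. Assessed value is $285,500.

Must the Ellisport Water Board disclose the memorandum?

No — exception (d) applies; the Ellisport Water Board is not required to disclose the memorandum.

Exception (a)'s conditions are all satisfied: the memorandum relates to a pending investigation; the memorandum names a confidential informant. But applying paragraph (e): (e) is triggered — assessed value is $285,500, below the $302,500 limit. So (a) is unavailable.
Exception (b) requires that the agency head has issued a written security-exemption finding for the record; but the agency head declined to issue a security-exemption finding, so (b) is unavailable.
Exception (c)'s conditions are all satisfied: the qualifying period is 270 days, below the 290 days limit; the memorandum contains personal medical information. But: (g) is engaged — the record's age is 15 years, meeting the 13 years threshold. (c) is therefore removed.
Exception (d) is satisfied on its face — the memorandum is privileged; a current Category E Certificate is held. As to paragraphs (h)–(l): (h) operates (the reportable unit count is 124, meeting the 99 threshold), but is itself disapplied by (i): (i) operates against (h): a current Tier B Clearance is held. (j) is triggered (a current General Approval is held), but is overridden by (k): (k) operates — a current Schedule D Exemption Letter is held. (l) is not triggered (there is no Annual Registration in force), so (k) stands. (d) remains available.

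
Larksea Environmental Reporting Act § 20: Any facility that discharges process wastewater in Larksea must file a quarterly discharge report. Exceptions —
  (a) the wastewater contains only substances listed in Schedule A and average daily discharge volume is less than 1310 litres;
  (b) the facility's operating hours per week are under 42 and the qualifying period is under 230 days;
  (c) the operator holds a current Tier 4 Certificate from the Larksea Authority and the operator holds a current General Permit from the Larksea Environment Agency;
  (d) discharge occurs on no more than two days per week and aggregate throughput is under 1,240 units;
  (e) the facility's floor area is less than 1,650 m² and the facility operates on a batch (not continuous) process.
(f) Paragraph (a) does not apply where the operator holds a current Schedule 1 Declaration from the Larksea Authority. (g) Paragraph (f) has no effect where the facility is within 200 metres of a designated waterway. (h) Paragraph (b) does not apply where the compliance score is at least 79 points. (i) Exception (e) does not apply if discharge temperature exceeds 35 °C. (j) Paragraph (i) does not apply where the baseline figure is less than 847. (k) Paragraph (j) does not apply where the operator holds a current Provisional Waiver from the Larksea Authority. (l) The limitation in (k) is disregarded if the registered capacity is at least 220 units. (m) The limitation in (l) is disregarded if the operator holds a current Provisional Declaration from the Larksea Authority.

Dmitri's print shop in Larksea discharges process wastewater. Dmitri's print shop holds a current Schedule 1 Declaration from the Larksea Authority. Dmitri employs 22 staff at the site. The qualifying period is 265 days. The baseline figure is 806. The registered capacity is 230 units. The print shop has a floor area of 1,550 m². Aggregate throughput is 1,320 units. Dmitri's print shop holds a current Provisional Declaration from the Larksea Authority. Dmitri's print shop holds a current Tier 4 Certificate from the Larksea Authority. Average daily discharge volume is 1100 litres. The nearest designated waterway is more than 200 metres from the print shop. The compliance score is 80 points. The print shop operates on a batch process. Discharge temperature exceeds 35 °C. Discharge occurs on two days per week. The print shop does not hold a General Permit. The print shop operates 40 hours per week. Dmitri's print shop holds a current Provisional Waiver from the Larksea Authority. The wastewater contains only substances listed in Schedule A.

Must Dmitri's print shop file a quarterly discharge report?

Yes — Dmitri's print shop must file a quarterly discharge report.

Exception (a)'s conditions are all satisfied: the wastewater is Schedule-A-only; average daily discharge volume is 1100 litres, less than the 1310 litres limit. But applying paragraphs (f)–(g): (f) is engaged — a current Schedule 1 Declaration is held. (g) is not engaged (the print shop is more than 200 m from any designated waterway), so (f) stands. So (a) is unavailable.
Exception (b) requires that the qualifying period is under 230 days; but the qualifying period is 265 days, not under 230 days, so (b) is unavailable.
Exception (c) fails — no General Permit is held.
Exception (d) does not apply: aggregate throughput is 1,320 units, not under 1,240 units.
All of (e)'s requirements are met (the facility's floor area is 1,550 m², less than the 1,650 m² limit; the facility operates on a batch process). However, paragraphs (i)–(m) must be considered: (i) operates against (e): discharge temperature exceeds 35 °C. (j) is triggered (the baseline figure is 806, less than the 847 limit), but is overridden by (k): (k) operates against (j): a current Provisional Waiver is held. (l) would limit (k) — the registered capacity is 230 units, meeting the 220 units threshold — but (m) sets (l) aside: (m) operates against (l): a current Provisional Declaration is held. (e) is therefore removed.
Every exception is unavailable, so the rule governs.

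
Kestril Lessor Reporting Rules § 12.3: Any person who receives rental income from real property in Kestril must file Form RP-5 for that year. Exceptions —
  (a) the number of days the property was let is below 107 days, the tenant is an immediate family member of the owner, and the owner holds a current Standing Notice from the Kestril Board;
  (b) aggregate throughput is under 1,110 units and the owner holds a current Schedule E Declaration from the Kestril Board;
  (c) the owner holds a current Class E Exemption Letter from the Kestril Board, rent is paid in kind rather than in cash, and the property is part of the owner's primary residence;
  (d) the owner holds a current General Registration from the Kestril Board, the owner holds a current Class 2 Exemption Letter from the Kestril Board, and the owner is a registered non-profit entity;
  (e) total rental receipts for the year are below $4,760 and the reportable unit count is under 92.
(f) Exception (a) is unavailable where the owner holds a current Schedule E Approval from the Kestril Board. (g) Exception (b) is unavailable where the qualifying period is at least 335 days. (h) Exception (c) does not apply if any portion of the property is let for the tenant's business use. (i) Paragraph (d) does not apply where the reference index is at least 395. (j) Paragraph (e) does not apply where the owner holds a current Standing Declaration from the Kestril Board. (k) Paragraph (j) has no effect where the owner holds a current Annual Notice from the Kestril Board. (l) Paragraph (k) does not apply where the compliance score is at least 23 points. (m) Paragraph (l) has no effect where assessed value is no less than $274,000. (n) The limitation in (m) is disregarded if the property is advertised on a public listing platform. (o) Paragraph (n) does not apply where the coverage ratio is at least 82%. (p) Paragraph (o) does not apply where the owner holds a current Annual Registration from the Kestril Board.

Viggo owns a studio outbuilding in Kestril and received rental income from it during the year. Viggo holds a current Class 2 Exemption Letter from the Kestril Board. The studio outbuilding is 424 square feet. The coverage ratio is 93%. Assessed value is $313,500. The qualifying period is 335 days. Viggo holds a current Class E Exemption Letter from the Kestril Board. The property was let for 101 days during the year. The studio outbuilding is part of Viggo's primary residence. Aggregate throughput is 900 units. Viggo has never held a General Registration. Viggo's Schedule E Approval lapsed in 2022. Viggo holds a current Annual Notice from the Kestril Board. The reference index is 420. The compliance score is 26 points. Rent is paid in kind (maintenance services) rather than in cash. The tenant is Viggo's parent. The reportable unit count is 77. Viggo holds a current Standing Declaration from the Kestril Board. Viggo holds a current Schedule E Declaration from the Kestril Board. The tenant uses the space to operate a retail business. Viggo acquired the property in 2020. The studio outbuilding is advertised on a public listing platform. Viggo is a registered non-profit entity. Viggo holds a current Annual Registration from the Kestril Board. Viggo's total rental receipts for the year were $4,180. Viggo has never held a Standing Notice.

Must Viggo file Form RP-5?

Yes — Viggo must file Form RP-5.

Exception (a) requires that the owner holds a current Standing Notice from the Kestril Board; but there is no Standing Notice in force, so (a) is unavailable.
Exception (b): aggregate throughput is 900 units, under the 1,110 units limit; a current Schedule E Declaration is held — every condition holds. However, paragraph (g) must be considered: (g) operates against (b): the qualifying period is 335 days, meeting the 335 days threshold. (b) is therefore removed.
Exception (c)'s conditions are all satisfied: a current Class E Exemption Letter is held; rent is paid in kind; the studio outbuilding is part of the primary residence. However, paragraph (h) must be considered: (h) operates — the space is let for business use. Exception (c) does not apply.
Exception (d) fails — there is no General Registration in force.
All of (e)'s requirements are met (total rental receipts for the year are $4,180, below the $4,760 limit; the reportable unit count is 77, under the 92 limit). But applying paragraphs (j)–(p): (j) operates against (e): a current Standing Declaration is held. (k) would limit (j) — a current Annual Notice is held — but (l) sets (k) aside: (l) is engaged — the compliance score is 26 points, meeting the 23 points threshold. (m) is engaged (assessed value is $313,500, meeting the $274,000 threshold), but is set aside by (n): (n) operates against (m): the property is publicly advertised. (o) would limit (n) — the coverage ratio is 93%, meeting the 82% threshold — but (p) sets (o) aside: (p) operates against (o): a current Annual Registration is held. Exception (e) does not apply.
None of the exceptions is available; § 12.3 applies in full.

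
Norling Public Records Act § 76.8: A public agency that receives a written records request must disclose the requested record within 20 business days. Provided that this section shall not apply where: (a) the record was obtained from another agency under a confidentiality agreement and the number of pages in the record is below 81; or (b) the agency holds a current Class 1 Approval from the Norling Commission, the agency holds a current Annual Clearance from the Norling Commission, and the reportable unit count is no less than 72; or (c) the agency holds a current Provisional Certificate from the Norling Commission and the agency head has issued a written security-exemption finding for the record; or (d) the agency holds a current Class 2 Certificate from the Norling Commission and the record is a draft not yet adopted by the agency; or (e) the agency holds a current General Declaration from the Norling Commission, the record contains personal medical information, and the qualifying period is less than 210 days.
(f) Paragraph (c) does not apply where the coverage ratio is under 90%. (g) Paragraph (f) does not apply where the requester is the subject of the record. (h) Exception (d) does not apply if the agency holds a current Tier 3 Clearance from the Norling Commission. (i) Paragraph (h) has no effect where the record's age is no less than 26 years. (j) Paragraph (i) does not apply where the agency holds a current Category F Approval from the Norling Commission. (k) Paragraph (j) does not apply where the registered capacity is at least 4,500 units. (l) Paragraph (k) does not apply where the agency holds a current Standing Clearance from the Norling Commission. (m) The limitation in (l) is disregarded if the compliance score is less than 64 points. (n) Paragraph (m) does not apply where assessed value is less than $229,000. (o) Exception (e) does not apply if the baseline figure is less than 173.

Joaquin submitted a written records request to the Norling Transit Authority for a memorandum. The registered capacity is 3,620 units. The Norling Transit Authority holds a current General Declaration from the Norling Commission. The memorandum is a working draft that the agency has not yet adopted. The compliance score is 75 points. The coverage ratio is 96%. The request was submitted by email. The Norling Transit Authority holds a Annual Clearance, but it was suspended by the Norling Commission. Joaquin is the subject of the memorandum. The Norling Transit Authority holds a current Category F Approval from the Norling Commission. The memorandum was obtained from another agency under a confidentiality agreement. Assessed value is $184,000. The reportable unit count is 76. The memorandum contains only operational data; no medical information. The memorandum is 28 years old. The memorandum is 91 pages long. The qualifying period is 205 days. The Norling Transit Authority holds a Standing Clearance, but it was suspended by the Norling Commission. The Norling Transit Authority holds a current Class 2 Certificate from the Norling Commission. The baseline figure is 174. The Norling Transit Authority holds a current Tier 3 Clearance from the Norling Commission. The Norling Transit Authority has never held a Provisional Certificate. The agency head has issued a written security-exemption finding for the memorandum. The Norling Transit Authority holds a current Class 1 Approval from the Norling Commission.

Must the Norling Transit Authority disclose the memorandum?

Yes — the Norling Transit Authority must disclose the memorandum.

Exception (a) requires that the number of pages in the record is below 81; but the number of pages in the record is 91, not below 81, so (a) is unavailable.
Exception (b) does not apply: the Annual Clearance is not current.
Exception (c) fails — there is no Provisional Certificate in force.
Exception (d)'s conditions are all satisfied: a current Class 2 Certificate is held; the memorandum is an unadopted draft. But applying paragraphs (h)–(n): (h) operates — a current Tier 3 Clearance is held. (i) is triggered (the record's age is 28 years, meeting the 26 years threshold), but is overridden by (j): (j) operates against (i): a current Category F Approval is held. (k) is inapplicable (the registered capacity is 3,620 units, short of 4,500 units), so (j) stands. Exception (d) does not apply.
Exception (e) requires that the record contains personal medical information; but the memorandum contains only operational data, so (e) is unavailable.
No exception is made out. the Norling Transit Authority falls within the general rule.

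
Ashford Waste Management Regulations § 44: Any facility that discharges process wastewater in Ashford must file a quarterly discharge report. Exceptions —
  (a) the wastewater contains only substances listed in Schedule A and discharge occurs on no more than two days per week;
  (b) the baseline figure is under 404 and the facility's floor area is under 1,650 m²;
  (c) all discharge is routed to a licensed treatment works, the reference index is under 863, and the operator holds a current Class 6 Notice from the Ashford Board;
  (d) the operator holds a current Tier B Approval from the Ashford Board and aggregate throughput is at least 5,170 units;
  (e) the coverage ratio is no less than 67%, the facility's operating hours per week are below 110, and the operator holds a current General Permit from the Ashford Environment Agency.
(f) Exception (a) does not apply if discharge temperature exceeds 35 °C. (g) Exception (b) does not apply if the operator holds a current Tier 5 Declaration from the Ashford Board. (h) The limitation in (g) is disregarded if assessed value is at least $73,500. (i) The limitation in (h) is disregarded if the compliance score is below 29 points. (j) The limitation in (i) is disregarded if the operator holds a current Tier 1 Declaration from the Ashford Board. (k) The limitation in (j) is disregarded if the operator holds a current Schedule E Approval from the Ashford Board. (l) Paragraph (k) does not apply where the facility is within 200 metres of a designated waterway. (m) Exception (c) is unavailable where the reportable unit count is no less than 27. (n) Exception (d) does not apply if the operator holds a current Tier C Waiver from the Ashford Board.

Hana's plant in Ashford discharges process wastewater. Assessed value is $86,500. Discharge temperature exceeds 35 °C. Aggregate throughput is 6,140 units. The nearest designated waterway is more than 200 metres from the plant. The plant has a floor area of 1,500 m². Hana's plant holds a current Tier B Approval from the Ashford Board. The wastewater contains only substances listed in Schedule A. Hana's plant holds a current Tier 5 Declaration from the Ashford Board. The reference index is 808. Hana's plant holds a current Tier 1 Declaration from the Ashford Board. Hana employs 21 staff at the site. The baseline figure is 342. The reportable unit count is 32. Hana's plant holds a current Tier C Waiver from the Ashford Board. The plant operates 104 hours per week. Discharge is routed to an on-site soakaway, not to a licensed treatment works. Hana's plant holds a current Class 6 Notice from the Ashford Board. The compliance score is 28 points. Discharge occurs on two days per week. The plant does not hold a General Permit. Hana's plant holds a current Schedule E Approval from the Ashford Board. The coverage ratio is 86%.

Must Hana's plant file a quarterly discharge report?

Exception (a): the wastewater is Schedule-A-only; discharge occurs on no more than two days per week — every condition holds. Turning to paragraph (f): (f) operates against (a): discharge temperature exceeds 35 °C. (a) is therefore removed.
Exception (b) is satisfied on its face — the baseline figure is 342, under the 404 limit; the facility's floor area is 1,500 m², under the 1,650 m² limit. But applying paragraphs (g)–(l): (g) is triggered — a current Tier 5 Declaration is held. (h) applies (assessed value is $86,500, meeting the $73,500 threshold), but yields to (i): (i) operates against (h): the compliance score is 28 points, below the 29 points limit. (j) would limit (i) — a current Tier 1 Declaration is held — but (k) sets (j) aside: (k) operates against (j): a current Schedule E Approval is held. (l), which would lift (k), does not operate here — the plant is more than 200 m from any designated waterway. (b) is therefore removed.
Exception (c) does not apply: discharge is not routed to a licensed treatment works.
Exception (d): a current Tier B Approval is held; aggregate throughput is 6,140 units, meeting the 5,170 units threshold — every condition holds. However, paragraph (n) must be considered: (n) operates against (d): a current Tier C Waiver is held. So (d) is unavailable.
Exception (e) requires that the operator holds a current General Permit from the Ashford Environment Agency; but no General Permit is held, so (e) is unavailable.
No exception is made out. Hana's plant falls within the general rule.

Yes — Hana's plant must file a quarterly discharge report.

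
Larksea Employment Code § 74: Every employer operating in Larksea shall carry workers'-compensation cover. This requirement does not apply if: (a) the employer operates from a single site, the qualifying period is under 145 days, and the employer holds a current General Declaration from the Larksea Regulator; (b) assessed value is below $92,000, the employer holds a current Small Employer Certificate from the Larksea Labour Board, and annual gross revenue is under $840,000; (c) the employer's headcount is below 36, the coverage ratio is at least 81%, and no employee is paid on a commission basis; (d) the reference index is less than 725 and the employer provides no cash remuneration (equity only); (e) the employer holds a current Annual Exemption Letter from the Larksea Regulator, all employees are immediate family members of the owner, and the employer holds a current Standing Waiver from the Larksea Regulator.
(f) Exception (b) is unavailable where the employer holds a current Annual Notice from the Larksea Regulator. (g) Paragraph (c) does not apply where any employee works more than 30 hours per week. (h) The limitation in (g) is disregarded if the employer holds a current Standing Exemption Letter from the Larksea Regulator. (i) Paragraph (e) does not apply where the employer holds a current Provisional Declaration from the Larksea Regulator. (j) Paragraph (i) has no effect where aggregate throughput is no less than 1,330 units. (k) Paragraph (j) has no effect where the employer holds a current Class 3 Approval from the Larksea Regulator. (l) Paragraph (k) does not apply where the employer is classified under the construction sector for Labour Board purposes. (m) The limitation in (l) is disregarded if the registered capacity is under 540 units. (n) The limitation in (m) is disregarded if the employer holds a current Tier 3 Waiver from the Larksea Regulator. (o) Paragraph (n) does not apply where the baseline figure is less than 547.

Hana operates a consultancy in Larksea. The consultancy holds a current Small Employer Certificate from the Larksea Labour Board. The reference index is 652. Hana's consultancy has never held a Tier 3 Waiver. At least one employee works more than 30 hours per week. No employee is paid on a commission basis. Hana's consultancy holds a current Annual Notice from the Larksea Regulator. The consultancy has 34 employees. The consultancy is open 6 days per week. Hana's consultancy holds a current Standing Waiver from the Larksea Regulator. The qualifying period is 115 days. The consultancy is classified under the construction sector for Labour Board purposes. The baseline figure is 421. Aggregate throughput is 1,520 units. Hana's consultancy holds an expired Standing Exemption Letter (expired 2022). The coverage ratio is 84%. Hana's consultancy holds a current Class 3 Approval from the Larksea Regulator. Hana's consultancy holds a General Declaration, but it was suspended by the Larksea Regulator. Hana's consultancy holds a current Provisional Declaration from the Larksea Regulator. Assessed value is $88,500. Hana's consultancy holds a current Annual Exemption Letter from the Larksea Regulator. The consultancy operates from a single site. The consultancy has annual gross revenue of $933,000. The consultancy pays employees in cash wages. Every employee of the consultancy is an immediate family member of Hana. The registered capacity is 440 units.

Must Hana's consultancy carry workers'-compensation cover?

Yes — Hana's consultancy must carry workers'-compensation cover.

Exception (a) requires that the employer holds a current General Declaration from the Larksea Regulator; but the General Declaration is not current, so (a) is unavailable.
Exception (b) does not apply: annual gross revenue is $933,000, not under $840,000.
Exception (c)'s conditions are all satisfied: the employer's headcount is 34, below the 36 limit; the coverage ratio is 84%, meeting the 81% threshold; no employee is paid on commission. However, paragraphs (g)–(h) must be considered: (g) operates against (c): at least one employee exceeds 30 hours/week. (h), which would lift (g), is not engaged — no current Standing Exemption Letter is held. (c) is therefore removed.
Exception (d) fails — employees are paid cash wages.
Exception (e): a current Annual Exemption Letter is held; every employee is an immediate family member; a current Standing Waiver is held — every condition holds. However, paragraphs (i)–(o) must be considered: (i) operates against (e): a current Provisional Declaration is held. (j) applies (aggregate throughput is 1,520 units, meeting the 1,330 units threshold), but is overridden by (k): (k) operates against (j): a current Class 3 Approval is held. (l) would limit (k) — the consultancy is classified under the construction sector — but (m) sets (l) aside: (m) operates against (l): the registered capacity is 440 units, under the 540 units limit. (n) does not operate here (the Tier 3 Waiver is not current), so (m) stands. Exception (e) does not apply.
None of the exceptions is available; § 74 applies in full.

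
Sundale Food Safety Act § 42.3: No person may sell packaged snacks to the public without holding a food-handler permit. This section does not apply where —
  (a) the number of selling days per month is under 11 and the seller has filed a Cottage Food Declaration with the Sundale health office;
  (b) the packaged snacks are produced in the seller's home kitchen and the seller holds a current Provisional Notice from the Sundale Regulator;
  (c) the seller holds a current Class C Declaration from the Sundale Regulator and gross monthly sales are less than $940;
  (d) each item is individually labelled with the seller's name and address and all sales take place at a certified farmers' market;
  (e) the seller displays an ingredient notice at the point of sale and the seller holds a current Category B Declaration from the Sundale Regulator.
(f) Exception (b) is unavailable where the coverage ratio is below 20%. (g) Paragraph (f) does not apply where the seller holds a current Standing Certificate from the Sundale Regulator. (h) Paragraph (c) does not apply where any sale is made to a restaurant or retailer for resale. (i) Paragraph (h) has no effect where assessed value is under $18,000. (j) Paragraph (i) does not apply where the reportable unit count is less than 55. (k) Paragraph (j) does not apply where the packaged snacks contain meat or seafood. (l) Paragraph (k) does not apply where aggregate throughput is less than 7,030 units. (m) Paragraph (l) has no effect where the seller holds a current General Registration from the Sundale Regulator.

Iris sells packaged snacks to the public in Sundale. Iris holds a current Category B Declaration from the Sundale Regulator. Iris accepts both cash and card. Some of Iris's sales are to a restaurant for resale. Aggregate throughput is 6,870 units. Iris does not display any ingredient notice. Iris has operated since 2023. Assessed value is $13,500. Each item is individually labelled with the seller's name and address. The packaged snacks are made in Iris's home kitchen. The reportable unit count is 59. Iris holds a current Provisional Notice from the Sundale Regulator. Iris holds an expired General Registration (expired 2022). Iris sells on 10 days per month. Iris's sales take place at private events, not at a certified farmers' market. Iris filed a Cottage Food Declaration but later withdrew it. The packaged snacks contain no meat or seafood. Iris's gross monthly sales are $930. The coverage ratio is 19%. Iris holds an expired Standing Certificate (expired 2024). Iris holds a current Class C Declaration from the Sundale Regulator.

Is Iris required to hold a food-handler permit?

No — exception (c) applies; Iris is not required to hold a food-handler permit.

Exception (a) fails — the Cottage Food Declaration was withdrawn.
Exception (b): the packaged snacks are home-kitchen produced; a current Provisional Notice is held — every condition holds. Turning to paragraphs (f)–(g): (f) operates against (b): the coverage ratio is 19%, below the 20% limit. (g), which would lift (f), does not operate here — the Standing Certificate is not current. Exception (b) does not apply.
Exception (c) is satisfied on its face — a current Class C Declaration is held; gross monthly sales are $930, less than the $940 limit. Under paragraphs (h)–(m): (h) operates (some sales are to a restaurant for resale), but is set aside by (i): (i) operates against (h): assessed value is $13,500, under the $18,000 limit. (j) is not engaged (the reportable unit count is 59, not less than 55), so (i) stands. So (c) applies.
Exception (d) fails — sales are at private events, not a certified farmers' market.
Exception (e) requires that the seller displays an ingredient notice at the point of sale; but no ingredient notice is displayed, so (e) is unavailable.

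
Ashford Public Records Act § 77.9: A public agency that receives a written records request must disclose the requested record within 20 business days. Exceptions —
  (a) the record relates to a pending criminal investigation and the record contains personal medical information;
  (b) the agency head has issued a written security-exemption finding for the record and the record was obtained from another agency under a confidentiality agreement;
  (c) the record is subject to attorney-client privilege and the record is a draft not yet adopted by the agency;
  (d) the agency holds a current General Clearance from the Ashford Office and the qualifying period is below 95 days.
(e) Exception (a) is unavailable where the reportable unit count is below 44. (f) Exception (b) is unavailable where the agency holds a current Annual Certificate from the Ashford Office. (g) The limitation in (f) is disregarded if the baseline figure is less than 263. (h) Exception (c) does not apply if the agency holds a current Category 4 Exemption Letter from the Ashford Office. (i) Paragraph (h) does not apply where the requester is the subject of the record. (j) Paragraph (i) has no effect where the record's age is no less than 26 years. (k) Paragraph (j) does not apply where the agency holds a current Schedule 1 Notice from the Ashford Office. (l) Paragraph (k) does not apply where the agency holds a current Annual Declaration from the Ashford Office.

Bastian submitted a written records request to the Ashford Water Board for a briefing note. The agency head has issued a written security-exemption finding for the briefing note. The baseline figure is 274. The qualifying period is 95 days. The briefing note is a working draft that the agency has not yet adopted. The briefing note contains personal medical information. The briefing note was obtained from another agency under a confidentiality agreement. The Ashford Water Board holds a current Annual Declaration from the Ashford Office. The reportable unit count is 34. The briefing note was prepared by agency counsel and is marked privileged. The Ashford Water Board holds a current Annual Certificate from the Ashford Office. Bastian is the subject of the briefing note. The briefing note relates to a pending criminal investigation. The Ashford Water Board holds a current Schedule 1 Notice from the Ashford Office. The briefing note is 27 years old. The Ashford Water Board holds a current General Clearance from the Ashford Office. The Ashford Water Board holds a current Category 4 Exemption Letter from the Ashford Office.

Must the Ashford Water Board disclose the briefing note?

Yes — the Ashford Water Board must disclose the briefing note.

Exception (a): the briefing note relates to a pending investigation; the briefing note contains personal medical information — every condition holds. But: (e) operates against (a): the reportable unit count is 34, below the 44 limit. So (a) is unavailable.
Exception (b) is satisfied on its face — a written security-exemption finding has been issued; the briefing note was obtained under a confidentiality agreement. But: (f) operates against (b): a current Annual Certificate is held. (g) is not engaged (the baseline figure is 274, not less than 263), so (f) stands. So (b) is unavailable.
Exception (c) is satisfied on its face — the briefing note is privileged; the briefing note is an unadopted draft. However, paragraphs (h)–(l) must be considered: (h) operates against (c): a current Category 4 Exemption Letter is held. (i) is engaged (Bastian is the subject of the briefing note), but is overridden by (j): (j) operates against (i): the record's age is 27 years, meeting the 26 years threshold. (k) operates (a current Schedule 1 Notice is held), but is set aside by (l): (l) is engaged — a current Annual Declaration is held. So (c) is unavailable.
Exception (d) fails — the qualifying period is 95 days, not below 95 days.
None of the exceptions is available; § 77.9 applies in full.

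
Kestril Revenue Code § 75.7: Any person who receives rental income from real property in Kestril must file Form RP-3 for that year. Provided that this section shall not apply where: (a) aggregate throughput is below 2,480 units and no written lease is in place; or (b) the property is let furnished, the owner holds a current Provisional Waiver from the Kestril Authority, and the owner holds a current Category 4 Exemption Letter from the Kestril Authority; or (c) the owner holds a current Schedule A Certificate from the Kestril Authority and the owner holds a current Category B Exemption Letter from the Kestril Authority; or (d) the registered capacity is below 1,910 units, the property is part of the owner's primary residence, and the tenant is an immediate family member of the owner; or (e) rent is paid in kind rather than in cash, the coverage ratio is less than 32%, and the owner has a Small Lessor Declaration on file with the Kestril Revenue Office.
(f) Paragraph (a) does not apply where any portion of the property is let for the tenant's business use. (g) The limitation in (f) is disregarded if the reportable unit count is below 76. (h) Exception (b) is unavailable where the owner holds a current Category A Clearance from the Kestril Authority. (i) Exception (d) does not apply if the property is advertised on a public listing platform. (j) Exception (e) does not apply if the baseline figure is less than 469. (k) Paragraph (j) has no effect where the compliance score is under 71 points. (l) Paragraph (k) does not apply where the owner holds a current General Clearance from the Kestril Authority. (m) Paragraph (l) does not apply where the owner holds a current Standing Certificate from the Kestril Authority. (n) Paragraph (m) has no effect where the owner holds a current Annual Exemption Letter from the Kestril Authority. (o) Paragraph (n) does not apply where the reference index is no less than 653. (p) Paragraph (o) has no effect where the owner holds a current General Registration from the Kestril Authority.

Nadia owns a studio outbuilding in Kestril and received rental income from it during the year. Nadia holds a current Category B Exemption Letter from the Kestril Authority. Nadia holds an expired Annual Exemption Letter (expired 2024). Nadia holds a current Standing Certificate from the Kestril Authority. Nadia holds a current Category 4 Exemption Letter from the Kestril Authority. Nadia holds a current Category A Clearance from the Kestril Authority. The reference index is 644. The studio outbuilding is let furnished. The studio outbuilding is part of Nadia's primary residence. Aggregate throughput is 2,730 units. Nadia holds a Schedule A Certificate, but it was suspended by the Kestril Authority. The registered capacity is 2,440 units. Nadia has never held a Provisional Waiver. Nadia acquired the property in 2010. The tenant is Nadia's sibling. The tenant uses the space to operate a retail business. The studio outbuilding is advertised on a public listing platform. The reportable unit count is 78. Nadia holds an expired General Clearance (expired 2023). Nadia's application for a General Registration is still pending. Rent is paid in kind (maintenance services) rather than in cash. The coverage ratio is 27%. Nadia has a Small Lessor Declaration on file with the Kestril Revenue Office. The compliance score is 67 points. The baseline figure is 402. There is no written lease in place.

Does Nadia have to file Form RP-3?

Exception (a) fails — aggregate throughput is 2,730 units, not below 2,480 units.
Exception (b) requires that the owner holds a current Provisional Waiver from the Kestril Authority; but the Provisional Waiver is not current, so (b) is unavailable.
Exception (c) requires that the owner holds a current Schedule A Certificate from the Kestril Authority; but there is no Schedule A Certificate in force, so (c) is unavailable.
Exception (d) fails — the registered capacity is 2,440 units, not below 1,910 units.
Exception (e)'s conditions are all satisfied: rent is paid in kind; the coverage ratio is 27%, less than the 32% limit; a Small Lessor Declaration is on file. As to paragraphs (j)–(p): (j) applies (the baseline figure is 402, less than the 469 limit), but is itself disapplied by (k): (k) is triggered — the compliance score is 67 points, under the 71 points limit. (l), which would lift (k), is not triggered — the General Clearance is not current. So (e) applies.

No — exception (e) applies; Nadia is not required to file Form RP-3.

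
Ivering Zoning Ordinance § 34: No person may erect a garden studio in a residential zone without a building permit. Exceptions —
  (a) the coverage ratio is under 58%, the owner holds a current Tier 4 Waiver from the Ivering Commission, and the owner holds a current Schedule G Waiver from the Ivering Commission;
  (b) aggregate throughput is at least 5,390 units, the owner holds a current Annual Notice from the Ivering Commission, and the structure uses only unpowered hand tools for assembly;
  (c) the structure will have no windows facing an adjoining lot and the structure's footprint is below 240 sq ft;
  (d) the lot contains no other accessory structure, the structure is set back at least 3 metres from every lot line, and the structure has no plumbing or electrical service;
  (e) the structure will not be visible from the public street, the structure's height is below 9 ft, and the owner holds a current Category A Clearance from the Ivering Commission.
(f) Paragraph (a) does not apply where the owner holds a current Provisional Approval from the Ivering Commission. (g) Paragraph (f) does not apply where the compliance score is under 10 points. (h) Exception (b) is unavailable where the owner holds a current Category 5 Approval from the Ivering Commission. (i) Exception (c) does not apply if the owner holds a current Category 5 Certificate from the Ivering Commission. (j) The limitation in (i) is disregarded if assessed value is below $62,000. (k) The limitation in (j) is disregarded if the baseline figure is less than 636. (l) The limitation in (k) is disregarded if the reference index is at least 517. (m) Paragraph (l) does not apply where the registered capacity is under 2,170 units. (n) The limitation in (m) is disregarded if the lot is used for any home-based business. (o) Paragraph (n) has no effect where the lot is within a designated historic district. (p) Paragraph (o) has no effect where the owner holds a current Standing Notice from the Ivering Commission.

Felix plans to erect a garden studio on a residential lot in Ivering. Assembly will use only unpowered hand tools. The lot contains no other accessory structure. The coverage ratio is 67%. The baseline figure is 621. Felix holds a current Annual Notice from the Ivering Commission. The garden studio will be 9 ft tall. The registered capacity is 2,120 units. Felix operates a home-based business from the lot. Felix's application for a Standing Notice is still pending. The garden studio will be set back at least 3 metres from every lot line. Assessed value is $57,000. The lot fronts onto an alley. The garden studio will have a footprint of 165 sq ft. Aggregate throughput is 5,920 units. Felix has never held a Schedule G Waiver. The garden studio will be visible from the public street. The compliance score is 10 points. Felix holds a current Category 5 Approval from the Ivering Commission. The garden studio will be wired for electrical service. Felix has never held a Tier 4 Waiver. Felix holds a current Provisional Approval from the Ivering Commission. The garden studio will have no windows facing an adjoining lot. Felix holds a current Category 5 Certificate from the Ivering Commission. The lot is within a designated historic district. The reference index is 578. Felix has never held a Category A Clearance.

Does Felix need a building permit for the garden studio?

Yes — Felix must obtain a building permit.

Exception (a) requires that the coverage ratio is under 58%; but the coverage ratio is 67%, not under 58%, so (a) is unavailable.
Exception (b)'s conditions are all satisfied: aggregate throughput is 5,920 units, meeting the 5,390 units threshold; a current Annual Notice is held; assembly uses only hand tools. However, paragraph (h) must be considered: (h) operates against (b): a current Category 5 Approval is held. (b) is therefore removed.
Exception (c): no windows face an adjoining lot; the structure's footprint is 165 sq ft, below the 240 sq ft limit — every condition holds. But applying paragraphs (i)–(p): (i) operates against (c): a current Category 5 Certificate is held. (j) would limit (i) — assessed value is $57,000, below the $62,000 limit — but (k) sets (j) aside: (k) operates — the baseline figure is 621, less than the 636 limit. (l) would limit (k) — the reference index is 578, meeting the 517 threshold — but (m) sets (l) aside: (m) is triggered — the registered capacity is 2,120 units, under the 2,170 units limit. (n) would limit (m) — a home-based business operates on the lot — but (o) sets (n) aside: (o) operates against (n): the lot is in a historic district. (p), which would lift (o), is inapplicable — the Standing Notice is not current. Exception (c) does not apply.
Exception (d) does not apply: electrical service is planned.
Exception (e) requires that the structure will not be visible from the public street; but the structure will be visible from the street, so (e) is unavailable.
Every exception is unavailable, so the rule governs.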